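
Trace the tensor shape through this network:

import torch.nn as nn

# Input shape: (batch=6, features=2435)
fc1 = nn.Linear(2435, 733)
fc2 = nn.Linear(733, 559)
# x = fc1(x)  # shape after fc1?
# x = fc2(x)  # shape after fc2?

Input shape: (6, 2435)
  -> after fc1: (6, 733)
Output shape: (6, 559)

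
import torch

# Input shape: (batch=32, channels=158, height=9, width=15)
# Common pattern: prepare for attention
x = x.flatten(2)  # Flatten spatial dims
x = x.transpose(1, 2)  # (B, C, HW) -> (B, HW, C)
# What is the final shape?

Input shape: (32, 158, 9, 15)
  -> after flatten(2): (32, 158, 135)
Output shape: (32, 135, 158)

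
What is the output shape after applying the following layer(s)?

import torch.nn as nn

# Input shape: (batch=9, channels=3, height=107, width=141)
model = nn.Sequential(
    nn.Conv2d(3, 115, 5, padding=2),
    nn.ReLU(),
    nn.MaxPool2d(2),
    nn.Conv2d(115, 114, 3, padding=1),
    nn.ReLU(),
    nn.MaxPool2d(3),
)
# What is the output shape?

Input shape: (9, 3, 107, 141)
  -> after first Conv2d: (9, 115, 107, 141)
  -> after first MaxPool2d: (9, 115, 53, 70)
  -> after second Conv2d: (9, 114, 53, 70)
Output shape: (9, 114, 17, 23)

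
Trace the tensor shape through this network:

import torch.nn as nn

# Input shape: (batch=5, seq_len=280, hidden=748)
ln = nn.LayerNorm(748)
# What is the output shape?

Input shape: (5, 280, 748)
Output shape: (5, 280, 748)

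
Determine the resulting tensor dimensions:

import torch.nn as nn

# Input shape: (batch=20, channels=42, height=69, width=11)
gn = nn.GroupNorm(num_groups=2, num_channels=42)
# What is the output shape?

Input shape: (20, 42, 69, 11)
Output shape: (20, 42, 69, 11)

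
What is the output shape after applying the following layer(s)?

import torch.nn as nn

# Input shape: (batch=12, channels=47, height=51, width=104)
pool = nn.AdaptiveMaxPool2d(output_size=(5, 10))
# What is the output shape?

Input shape: (12, 47, 51, 104)
Output shape: (12, 47, 5, 10)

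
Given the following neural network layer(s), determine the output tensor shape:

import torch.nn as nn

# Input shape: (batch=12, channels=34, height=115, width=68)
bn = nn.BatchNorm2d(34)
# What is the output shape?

Input shape: (12, 34, 115, 68)
Output shape: (12, 34, 115, 68)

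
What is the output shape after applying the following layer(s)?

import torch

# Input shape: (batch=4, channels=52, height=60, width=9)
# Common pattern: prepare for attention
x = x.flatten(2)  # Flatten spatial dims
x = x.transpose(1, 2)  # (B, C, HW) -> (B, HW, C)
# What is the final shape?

Input shape: (4, 52, 60, 9)
  -> after flatten(2): (4, 52, 540)
Output shape: (4, 540, 52)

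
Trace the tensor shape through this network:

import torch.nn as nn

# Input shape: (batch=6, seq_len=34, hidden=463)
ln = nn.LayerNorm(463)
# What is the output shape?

Input shape: (6, 34, 463)
Output shape: (6, 34, 463)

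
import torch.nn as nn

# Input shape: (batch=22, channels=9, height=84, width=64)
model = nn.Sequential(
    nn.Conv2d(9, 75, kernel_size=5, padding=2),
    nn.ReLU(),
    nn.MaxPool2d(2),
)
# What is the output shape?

Input shape: (22, 9, 84, 64)
  -> after Conv2d: (22, 75, 84, 64)
  -> after ReLU: (22, 75, 84, 64)
Output shape: (22, 75, 42, 32)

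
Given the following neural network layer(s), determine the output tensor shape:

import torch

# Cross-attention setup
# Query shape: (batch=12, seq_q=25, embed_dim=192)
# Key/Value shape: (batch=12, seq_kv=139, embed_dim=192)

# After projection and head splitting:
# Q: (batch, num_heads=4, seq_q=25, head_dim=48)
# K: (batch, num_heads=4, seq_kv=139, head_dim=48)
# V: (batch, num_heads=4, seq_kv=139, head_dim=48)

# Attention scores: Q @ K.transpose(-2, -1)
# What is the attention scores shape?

Input shape: (12, 25, 192)
Output shape: (12, 4, 25, 139)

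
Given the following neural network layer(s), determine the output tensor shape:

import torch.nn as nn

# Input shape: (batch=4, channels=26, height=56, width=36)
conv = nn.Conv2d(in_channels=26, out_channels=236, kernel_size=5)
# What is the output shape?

Input shape: (4, 26, 56, 36)
Output shape: (4, 236, 52, 32)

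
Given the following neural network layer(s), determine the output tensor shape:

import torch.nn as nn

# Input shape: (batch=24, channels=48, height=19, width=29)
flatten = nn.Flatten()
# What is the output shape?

Input shape: (24, 48, 19, 29)
Output shape: (24, 26448)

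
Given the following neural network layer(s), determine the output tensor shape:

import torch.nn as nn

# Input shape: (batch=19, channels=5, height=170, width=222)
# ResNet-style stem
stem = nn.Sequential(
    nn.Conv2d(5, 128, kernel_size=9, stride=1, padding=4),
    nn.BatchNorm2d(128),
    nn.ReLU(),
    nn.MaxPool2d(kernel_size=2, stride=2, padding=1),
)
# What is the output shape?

Input shape: (19, 5, 170, 222)
  -> after Conv2d 9x9 stride=1: (19, 128, 170, 222)
Output shape: (19, 128, 86, 112)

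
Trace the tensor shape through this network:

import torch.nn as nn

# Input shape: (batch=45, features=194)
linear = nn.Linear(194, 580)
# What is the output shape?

Input shape: (45, 194)
Output shape: (45, 580)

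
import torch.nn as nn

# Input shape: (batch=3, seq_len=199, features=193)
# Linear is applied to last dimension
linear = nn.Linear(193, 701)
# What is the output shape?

Input shape: (3, 199, 193)
Output shape: (3, 199, 701)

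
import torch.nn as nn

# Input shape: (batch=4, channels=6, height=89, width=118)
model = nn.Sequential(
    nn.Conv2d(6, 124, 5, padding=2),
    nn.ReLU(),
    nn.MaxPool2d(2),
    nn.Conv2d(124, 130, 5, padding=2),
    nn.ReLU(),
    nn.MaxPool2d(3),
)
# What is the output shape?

Input shape: (4, 6, 89, 118)
  -> after first Conv2d: (4, 124, 89, 118)
  -> after first MaxPool2d: (4, 124, 44, 59)
  -> after second Conv2d: (4, 130, 44, 59)
Output shape: (4, 130, 14, 19)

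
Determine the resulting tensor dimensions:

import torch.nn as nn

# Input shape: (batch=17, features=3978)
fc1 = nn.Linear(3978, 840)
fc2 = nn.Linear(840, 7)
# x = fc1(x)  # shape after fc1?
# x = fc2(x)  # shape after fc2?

Input shape: (17, 3978)
  -> after fc1: (17, 840)
Output shape: (17, 7)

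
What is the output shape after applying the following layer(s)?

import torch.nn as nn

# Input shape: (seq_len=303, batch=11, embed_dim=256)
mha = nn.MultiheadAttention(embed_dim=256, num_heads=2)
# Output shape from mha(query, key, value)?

Input shape: (303, 11, 256)
Output shape: (303, 11, 256)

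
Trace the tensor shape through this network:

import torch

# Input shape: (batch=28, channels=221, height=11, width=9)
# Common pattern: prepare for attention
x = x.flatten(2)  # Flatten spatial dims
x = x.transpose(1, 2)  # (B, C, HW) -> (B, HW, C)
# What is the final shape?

Input shape: (28, 221, 11, 9)
  -> after flatten(2): (28, 221, 99)
Output shape: (28, 99, 221)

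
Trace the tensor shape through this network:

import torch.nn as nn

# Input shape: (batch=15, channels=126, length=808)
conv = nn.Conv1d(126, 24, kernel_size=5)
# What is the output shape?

Input shape: (15, 126, 808)
Output shape: (15, 24, 804)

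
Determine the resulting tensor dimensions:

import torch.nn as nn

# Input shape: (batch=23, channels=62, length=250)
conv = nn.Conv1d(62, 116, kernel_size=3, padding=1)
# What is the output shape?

Input shape: (23, 62, 250)
Output shape: (23, 116, 250)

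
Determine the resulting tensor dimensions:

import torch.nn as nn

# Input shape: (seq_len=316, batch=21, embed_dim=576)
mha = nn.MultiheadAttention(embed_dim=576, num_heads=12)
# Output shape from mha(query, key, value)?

Input shape: (316, 21, 576)
Output shape: (316, 21, 576)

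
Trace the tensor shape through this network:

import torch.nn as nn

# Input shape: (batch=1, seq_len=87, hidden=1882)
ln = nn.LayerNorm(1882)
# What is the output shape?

Input shape: (1, 87, 1882)
Output shape: (1, 87, 1882)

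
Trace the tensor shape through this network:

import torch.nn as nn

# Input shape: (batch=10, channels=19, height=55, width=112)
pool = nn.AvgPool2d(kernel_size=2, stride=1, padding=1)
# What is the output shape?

Input shape: (10, 19, 55, 112)
Output shape: (10, 19, 56, 113)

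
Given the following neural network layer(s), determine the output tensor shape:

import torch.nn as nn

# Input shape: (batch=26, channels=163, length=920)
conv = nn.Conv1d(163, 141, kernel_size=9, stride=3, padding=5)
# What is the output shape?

Input shape: (26, 163, 920)
Output shape: (26, 141, 308)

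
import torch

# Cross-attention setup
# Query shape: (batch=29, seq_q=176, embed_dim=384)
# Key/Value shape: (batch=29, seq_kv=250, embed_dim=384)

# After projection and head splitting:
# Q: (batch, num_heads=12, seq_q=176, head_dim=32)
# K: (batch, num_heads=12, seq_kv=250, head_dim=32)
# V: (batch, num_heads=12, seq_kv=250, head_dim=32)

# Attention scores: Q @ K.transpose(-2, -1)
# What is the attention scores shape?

Input shape: (29, 176, 384)
Output shape: (29, 12, 176, 250)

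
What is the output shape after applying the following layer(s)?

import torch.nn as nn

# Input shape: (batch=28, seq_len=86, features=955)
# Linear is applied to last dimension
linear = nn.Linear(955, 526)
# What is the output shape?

Input shape: (28, 86, 955)
Output shape: (28, 86, 526)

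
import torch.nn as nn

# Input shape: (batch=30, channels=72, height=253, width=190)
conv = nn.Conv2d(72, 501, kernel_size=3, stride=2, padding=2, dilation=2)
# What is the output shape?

Input shape: (30, 72, 253, 190)
Output shape: (30, 501, 127, 95)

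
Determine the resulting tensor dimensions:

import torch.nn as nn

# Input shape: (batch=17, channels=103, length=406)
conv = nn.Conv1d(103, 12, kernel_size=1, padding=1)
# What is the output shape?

Input shape: (17, 103, 406)
Output shape: (17, 12, 408)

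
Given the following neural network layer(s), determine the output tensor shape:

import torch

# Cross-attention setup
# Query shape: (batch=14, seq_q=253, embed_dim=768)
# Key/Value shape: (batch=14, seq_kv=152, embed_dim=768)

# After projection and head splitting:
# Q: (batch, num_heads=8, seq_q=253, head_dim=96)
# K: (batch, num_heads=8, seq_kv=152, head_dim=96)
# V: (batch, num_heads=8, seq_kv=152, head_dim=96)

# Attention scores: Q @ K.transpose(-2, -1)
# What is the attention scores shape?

Input shape: (14, 253, 768)
Output shape: (14, 8, 253, 152)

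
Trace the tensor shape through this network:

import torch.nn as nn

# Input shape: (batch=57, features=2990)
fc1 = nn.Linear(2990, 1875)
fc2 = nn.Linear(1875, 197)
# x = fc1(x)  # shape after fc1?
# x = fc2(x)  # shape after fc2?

Input shape: (57, 2990)
  -> after fc1: (57, 1875)
Output shape: (57, 197)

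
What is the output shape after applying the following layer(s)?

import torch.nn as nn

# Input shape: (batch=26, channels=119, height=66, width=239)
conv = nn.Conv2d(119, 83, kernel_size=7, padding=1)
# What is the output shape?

Input shape: (26, 119, 66, 239)
Output shape: (26, 83, 62, 235)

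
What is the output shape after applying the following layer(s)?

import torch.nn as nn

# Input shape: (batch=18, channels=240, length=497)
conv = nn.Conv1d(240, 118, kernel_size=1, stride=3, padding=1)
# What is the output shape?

Input shape: (18, 240, 497)
Output shape: (18, 118, 167)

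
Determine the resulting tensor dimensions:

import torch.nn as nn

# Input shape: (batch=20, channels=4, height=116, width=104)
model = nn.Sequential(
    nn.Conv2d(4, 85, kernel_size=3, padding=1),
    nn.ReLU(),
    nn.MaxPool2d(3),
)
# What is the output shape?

Input shape: (20, 4, 116, 104)
  -> after Conv2d: (20, 85, 116, 104)
  -> after ReLU: (20, 85, 116, 104)
Output shape: (20, 85, 38, 34)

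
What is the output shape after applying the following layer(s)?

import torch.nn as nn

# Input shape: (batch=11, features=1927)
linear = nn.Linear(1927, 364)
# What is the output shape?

Input shape: (11, 1927)
Output shape: (11, 364)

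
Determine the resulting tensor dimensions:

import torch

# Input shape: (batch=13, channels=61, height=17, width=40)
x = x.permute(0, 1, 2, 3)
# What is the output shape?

Input shape: (13, 61, 17, 40)
Output shape: (13, 61, 17, 40)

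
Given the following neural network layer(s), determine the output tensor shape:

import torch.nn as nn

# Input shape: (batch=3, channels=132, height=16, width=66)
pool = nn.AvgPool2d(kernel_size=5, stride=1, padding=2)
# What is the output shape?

Input shape: (3, 132, 16, 66)
Output shape: (3, 132, 16, 66)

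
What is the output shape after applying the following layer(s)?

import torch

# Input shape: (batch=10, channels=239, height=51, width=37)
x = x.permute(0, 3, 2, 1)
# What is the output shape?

Input shape: (10, 239, 51, 37)
Output shape: (10, 37, 51, 239)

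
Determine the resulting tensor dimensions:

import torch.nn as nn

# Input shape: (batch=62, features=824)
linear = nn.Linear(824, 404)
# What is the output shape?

Input shape: (62, 824)
Output shape: (62, 404)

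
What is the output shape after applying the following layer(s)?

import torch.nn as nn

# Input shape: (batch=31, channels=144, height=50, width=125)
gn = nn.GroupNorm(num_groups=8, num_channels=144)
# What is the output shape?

Input shape: (31, 144, 50, 125)
Output shape: (31, 144, 50, 125)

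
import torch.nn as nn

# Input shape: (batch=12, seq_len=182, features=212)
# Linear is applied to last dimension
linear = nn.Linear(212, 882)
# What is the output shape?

Input shape: (12, 182, 212)
Output shape: (12, 182, 882)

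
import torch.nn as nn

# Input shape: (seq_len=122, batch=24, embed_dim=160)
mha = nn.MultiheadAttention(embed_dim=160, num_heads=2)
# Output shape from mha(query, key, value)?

Input shape: (122, 24, 160)
Output shape: (122, 24, 160)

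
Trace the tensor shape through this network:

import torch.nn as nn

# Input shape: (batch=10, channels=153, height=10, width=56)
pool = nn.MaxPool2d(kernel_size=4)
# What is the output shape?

Input shape: (10, 153, 10, 56)
Output shape: (10, 153, 2, 14)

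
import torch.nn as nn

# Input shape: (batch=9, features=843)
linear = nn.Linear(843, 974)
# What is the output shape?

Input shape: (9, 843)
Output shape: (9, 974)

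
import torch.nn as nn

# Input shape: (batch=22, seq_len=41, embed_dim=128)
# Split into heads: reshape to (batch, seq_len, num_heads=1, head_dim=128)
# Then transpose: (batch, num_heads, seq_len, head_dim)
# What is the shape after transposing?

Input shape: (22, 41, 128)
  -> after reshape: (22, 41, 1, 128)
Output shape: (22, 1, 41, 128)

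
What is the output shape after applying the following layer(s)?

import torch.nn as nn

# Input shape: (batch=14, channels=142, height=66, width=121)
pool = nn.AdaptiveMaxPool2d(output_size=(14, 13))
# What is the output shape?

Input shape: (14, 142, 66, 121)
Output shape: (14, 142, 14, 13)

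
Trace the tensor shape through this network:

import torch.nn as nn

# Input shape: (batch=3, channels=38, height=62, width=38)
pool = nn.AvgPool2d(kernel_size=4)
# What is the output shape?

Input shape: (3, 38, 62, 38)
Output shape: (3, 38, 15, 9)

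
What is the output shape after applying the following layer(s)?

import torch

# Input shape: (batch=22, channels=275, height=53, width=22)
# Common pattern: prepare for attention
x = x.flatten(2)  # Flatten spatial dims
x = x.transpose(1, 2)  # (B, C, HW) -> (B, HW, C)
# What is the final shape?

Input shape: (22, 275, 53, 22)
  -> after flatten(2): (22, 275, 1166)
Output shape: (22, 1166, 275)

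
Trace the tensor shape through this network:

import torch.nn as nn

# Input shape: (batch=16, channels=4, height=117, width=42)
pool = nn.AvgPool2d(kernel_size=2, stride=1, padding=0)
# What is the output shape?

Input shape: (16, 4, 117, 42)
Output shape: (16, 4, 116, 41)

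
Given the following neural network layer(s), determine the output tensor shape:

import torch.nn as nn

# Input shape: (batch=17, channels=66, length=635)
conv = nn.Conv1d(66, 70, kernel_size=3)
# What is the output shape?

Input shape: (17, 66, 635)
Output shape: (17, 70, 633)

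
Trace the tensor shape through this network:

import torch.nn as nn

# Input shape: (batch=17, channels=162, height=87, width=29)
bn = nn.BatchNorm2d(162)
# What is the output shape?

Input shape: (17, 162, 87, 29)
Output shape: (17, 162, 87, 29)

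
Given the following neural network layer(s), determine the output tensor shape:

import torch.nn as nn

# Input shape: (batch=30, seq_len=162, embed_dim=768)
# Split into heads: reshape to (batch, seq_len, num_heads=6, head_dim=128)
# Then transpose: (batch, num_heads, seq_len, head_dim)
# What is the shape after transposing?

Input shape: (30, 162, 768)
  -> after reshape: (30, 162, 6, 128)
Output shape: (30, 6, 162, 128)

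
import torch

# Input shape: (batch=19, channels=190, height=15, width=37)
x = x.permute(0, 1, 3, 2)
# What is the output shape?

Input shape: (19, 190, 15, 37)
Output shape: (19, 190, 37, 15)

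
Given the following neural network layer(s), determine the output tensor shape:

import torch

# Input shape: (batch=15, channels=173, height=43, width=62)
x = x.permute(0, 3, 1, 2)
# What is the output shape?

Input shape: (15, 173, 43, 62)
Output shape: (15, 62, 173, 43)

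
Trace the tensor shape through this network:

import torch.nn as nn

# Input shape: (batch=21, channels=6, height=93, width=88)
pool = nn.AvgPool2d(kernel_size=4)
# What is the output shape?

Input shape: (21, 6, 93, 88)
Output shape: (21, 6, 23, 22)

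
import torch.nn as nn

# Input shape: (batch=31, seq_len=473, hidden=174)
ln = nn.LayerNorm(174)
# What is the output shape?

Input shape: (31, 473, 174)
Output shape: (31, 473, 174)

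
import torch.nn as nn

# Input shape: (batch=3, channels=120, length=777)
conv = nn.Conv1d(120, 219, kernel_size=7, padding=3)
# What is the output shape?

Input shape: (3, 120, 777)
Output shape: (3, 219, 777)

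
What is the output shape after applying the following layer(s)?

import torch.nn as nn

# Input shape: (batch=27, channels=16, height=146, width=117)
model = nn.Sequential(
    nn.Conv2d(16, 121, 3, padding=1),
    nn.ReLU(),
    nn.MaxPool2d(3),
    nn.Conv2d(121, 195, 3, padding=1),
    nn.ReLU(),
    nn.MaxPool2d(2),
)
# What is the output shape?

Input shape: (27, 16, 146, 117)
  -> after first Conv2d: (27, 121, 146, 117)
  -> after first MaxPool2d: (27, 121, 48, 39)
  -> after second Conv2d: (27, 195, 48, 39)
Output shape: (27, 195, 24, 19)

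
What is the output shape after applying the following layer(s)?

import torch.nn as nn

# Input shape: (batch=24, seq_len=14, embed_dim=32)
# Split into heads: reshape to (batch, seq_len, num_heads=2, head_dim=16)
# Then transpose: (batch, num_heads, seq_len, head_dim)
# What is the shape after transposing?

Input shape: (24, 14, 32)
  -> after reshape: (24, 14, 2, 16)
Output shape: (24, 2, 14, 16)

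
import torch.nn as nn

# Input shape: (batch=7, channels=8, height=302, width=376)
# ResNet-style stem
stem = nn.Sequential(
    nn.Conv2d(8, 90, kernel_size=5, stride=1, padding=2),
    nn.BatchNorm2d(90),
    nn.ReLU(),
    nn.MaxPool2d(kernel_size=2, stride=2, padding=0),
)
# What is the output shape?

Input shape: (7, 8, 302, 376)
  -> after Conv2d 5x5 stride=1: (7, 90, 302, 376)
Output shape: (7, 90, 151, 188)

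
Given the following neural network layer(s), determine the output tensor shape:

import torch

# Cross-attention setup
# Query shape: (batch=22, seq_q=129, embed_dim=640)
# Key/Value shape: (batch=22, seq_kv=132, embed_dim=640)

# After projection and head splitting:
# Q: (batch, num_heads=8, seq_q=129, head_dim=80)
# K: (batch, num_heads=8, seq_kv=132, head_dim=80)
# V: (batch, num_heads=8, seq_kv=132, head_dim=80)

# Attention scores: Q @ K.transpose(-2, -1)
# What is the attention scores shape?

Input shape: (22, 129, 640)
Output shape: (22, 8, 129, 132)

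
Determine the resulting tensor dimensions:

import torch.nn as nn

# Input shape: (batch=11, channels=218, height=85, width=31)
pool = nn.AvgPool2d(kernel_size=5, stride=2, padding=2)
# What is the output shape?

Input shape: (11, 218, 85, 31)
Output shape: (11, 218, 43, 16)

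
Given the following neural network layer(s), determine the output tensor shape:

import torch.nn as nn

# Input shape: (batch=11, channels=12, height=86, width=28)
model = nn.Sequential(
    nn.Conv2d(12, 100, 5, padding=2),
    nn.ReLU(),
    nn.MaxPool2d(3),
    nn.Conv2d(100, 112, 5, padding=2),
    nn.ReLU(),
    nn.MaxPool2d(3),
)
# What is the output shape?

Input shape: (11, 12, 86, 28)
  -> after first Conv2d: (11, 100, 86, 28)
  -> after first MaxPool2d: (11, 100, 28, 9)
  -> after second Conv2d: (11, 112, 28, 9)
Output shape: (11, 112, 9, 3)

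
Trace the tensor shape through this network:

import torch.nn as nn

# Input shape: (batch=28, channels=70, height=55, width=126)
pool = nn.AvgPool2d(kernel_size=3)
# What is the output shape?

Input shape: (28, 70, 55, 126)
Output shape: (28, 70, 18, 42)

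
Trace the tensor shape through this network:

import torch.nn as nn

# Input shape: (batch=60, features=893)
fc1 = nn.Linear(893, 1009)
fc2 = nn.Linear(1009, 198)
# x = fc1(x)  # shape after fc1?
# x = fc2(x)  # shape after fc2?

Input shape: (60, 893)
  -> after fc1: (60, 1009)
Output shape: (60, 198)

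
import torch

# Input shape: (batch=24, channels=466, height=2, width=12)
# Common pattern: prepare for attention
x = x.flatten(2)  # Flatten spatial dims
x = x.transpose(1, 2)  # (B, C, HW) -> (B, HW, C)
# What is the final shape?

Input shape: (24, 466, 2, 12)
  -> after flatten(2): (24, 466, 24)
Output shape: (24, 24, 466)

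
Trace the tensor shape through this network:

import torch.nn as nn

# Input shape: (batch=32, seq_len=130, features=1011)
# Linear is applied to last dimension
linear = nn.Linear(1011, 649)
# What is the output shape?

Input shape: (32, 130, 1011)
Output shape: (32, 130, 649)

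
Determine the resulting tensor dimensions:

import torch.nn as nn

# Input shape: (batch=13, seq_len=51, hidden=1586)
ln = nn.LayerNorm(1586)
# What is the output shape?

Input shape: (13, 51, 1586)
Output shape: (13, 51, 1586)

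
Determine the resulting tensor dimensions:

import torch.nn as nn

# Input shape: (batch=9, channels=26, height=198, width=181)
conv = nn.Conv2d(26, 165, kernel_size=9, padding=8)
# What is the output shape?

Input shape: (9, 26, 198, 181)
Output shape: (9, 165, 206, 189)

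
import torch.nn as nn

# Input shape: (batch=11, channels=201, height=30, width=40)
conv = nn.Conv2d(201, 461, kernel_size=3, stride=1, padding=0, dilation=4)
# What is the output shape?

Input shape: (11, 201, 30, 40)
Output shape: (11, 461, 22, 32)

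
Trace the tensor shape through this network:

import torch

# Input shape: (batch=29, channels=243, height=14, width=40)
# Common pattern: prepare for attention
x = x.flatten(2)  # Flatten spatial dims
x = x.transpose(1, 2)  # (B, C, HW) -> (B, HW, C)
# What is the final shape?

Input shape: (29, 243, 14, 40)
  -> after flatten(2): (29, 243, 560)
Output shape: (29, 560, 243)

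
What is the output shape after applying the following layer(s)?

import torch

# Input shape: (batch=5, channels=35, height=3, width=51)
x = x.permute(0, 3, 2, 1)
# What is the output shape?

Input shape: (5, 35, 3, 51)
Output shape: (5, 51, 3, 35)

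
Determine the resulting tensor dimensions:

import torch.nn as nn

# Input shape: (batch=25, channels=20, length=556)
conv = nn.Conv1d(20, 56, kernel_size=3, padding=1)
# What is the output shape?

Input shape: (25, 20, 556)
Output shape: (25, 56, 556)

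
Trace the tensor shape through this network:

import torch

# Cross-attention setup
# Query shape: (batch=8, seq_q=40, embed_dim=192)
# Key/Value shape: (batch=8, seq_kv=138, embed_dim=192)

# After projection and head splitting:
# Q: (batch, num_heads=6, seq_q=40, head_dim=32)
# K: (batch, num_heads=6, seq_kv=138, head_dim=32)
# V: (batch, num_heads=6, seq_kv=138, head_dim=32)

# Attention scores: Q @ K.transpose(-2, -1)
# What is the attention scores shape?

Input shape: (8, 40, 192)
Output shape: (8, 6, 40, 138)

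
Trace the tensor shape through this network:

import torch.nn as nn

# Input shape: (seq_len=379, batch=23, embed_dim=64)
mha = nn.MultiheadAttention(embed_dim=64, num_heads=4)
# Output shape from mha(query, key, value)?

Input shape: (379, 23, 64)
Output shape: (379, 23, 64)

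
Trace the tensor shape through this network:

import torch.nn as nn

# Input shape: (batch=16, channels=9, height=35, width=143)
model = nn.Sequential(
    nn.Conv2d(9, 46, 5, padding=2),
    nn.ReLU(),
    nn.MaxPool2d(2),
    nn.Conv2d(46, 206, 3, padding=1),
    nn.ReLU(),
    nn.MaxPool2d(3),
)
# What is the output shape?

Input shape: (16, 9, 35, 143)
  -> after first Conv2d: (16, 46, 35, 143)
  -> after first MaxPool2d: (16, 46, 17, 71)
  -> after second Conv2d: (16, 206, 17, 71)
Output shape: (16, 206, 5, 23)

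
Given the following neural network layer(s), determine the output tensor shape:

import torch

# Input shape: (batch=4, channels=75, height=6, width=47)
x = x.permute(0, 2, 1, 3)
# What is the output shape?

Input shape: (4, 75, 6, 47)
Output shape: (4, 6, 75, 47)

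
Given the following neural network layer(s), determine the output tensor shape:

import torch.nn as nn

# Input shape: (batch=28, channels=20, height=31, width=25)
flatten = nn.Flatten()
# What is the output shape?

Input shape: (28, 20, 31, 25)
Output shape: (28, 15500)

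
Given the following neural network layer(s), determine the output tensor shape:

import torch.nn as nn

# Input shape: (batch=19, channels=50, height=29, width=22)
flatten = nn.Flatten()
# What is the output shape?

Input shape: (19, 50, 29, 22)
Output shape: (19, 31900)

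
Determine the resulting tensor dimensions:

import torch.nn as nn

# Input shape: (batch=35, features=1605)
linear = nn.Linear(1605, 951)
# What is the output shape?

Input shape: (35, 1605)
Output shape: (35, 951)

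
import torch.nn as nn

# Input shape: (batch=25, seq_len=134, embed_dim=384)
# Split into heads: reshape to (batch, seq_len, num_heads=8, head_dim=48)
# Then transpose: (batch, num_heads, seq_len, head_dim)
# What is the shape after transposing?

Input shape: (25, 134, 384)
  -> after reshape: (25, 134, 8, 48)
Output shape: (25, 8, 134, 48)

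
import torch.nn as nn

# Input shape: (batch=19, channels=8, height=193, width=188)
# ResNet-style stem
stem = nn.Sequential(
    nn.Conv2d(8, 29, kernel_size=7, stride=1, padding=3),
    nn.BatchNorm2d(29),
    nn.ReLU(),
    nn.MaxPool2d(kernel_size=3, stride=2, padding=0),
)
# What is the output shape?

Input shape: (19, 8, 193, 188)
  -> after Conv2d 7x7 stride=1: (19, 29, 193, 188)
Output shape: (19, 29, 96, 93)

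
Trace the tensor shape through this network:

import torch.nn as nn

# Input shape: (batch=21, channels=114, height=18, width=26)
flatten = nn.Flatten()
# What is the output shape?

Input shape: (21, 114, 18, 26)
Output shape: (21, 53352)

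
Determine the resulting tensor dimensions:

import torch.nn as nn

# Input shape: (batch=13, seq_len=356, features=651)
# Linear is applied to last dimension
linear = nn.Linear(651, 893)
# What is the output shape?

Input shape: (13, 356, 651)
Output shape: (13, 356, 893)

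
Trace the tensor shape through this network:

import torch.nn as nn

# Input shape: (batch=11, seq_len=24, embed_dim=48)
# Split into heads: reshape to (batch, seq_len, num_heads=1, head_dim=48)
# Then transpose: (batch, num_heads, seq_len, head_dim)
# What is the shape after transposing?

Input shape: (11, 24, 48)
  -> after reshape: (11, 24, 1, 48)
Output shape: (11, 1, 24, 48)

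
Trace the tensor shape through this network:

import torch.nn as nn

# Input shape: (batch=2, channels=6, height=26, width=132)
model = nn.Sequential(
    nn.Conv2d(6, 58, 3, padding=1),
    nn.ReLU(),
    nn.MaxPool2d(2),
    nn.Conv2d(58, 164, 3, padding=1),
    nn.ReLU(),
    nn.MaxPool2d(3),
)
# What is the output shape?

Input shape: (2, 6, 26, 132)
  -> after first Conv2d: (2, 58, 26, 132)
  -> after first MaxPool2d: (2, 58, 13, 66)
  -> after second Conv2d: (2, 164, 13, 66)
Output shape: (2, 164, 4, 22)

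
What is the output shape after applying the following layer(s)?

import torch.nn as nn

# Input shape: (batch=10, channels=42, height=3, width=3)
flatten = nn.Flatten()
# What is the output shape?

Input shape: (10, 42, 3, 3)
Output shape: (10, 378)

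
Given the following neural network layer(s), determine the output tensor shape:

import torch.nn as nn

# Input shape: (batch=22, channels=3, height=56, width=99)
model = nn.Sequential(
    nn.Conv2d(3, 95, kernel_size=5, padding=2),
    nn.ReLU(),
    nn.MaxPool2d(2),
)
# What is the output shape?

Input shape: (22, 3, 56, 99)
  -> after Conv2d: (22, 95, 56, 99)
  -> after ReLU: (22, 95, 56, 99)
Output shape: (22, 95, 28, 49)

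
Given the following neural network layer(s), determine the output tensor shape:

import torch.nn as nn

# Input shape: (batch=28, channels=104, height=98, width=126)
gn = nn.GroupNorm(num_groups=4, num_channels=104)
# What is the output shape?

Input shape: (28, 104, 98, 126)
Output shape: (28, 104, 98, 126)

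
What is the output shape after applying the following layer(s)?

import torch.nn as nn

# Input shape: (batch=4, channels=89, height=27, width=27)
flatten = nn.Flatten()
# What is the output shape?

Input shape: (4, 89, 27, 27)
Output shape: (4, 64881)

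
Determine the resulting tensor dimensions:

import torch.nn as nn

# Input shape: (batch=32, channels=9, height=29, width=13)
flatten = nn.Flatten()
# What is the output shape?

Input shape: (32, 9, 29, 13)
Output shape: (32, 3393)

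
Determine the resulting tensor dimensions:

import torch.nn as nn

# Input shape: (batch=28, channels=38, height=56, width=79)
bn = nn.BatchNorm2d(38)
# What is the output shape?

Input shape: (28, 38, 56, 79)
Output shape: (28, 38, 56, 79)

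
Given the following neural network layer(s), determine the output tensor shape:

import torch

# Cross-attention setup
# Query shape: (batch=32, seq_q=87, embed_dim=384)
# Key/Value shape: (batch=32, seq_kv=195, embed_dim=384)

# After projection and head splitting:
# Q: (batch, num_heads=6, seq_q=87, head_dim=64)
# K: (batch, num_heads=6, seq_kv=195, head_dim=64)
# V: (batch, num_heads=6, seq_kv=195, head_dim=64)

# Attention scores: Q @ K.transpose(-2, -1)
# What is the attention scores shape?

Input shape: (32, 87, 384)
Output shape: (32, 6, 87, 195)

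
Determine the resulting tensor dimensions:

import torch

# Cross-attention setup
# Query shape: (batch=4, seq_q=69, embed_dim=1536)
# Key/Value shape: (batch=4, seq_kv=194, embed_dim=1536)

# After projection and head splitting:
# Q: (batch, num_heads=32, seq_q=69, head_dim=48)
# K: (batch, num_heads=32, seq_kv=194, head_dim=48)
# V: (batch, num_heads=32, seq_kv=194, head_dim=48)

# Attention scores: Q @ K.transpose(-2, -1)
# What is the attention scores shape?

Input shape: (4, 69, 1536)
Output shape: (4, 32, 69, 194)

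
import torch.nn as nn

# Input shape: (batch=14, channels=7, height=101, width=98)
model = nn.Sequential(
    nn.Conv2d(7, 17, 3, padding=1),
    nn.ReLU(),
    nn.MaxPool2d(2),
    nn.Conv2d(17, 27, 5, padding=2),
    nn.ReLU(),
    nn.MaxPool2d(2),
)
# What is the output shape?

Input shape: (14, 7, 101, 98)
  -> after first Conv2d: (14, 17, 101, 98)
  -> after first MaxPool2d: (14, 17, 50, 49)
  -> after second Conv2d: (14, 27, 50, 49)
Output shape: (14, 27, 25, 24)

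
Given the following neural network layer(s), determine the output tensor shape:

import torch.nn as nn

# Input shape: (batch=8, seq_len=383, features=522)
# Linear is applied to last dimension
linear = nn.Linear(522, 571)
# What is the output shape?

Input shape: (8, 383, 522)
Output shape: (8, 383, 571)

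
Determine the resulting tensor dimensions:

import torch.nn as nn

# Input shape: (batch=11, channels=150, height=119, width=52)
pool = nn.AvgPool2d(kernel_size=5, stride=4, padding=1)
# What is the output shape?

Input shape: (11, 150, 119, 52)
Output shape: (11, 150, 30, 13)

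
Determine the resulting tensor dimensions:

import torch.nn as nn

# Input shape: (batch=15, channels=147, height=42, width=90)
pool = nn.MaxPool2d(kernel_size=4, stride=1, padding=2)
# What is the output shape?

Input shape: (15, 147, 42, 90)
Output shape: (15, 147, 43, 91)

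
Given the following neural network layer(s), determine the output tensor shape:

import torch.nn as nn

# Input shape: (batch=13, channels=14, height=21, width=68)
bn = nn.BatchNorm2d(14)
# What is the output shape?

Input shape: (13, 14, 21, 68)
Output shape: (13, 14, 21, 68)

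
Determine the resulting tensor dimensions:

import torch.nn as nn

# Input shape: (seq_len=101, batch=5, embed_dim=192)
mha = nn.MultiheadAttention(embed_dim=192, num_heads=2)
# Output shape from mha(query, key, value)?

Input shape: (101, 5, 192)
Output shape: (101, 5, 192)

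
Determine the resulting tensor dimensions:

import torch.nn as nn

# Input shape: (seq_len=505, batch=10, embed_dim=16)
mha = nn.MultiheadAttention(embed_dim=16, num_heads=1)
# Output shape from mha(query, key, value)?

Input shape: (505, 10, 16)
Output shape: (505, 10, 16)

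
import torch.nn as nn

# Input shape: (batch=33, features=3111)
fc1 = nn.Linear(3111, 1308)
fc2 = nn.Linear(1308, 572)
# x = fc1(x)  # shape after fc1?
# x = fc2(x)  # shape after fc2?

Input shape: (33, 3111)
  -> after fc1: (33, 1308)
Output shape: (33, 572)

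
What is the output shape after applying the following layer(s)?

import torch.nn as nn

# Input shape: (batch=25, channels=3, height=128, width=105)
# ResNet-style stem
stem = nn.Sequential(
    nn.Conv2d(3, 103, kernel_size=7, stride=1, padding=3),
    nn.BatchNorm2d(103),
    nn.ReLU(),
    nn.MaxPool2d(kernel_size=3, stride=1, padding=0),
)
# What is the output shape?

Input shape: (25, 3, 128, 105)
  -> after Conv2d 7x7 stride=1: (25, 103, 128, 105)
Output shape: (25, 103, 126, 103)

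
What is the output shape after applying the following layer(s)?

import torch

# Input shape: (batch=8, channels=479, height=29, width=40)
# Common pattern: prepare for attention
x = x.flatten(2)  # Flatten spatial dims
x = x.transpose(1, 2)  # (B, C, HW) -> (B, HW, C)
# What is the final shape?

Input shape: (8, 479, 29, 40)
  -> after flatten(2): (8, 479, 1160)
Output shape: (8, 1160, 479)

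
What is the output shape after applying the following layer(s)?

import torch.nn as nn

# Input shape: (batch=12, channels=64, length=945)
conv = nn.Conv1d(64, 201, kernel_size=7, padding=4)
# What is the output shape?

Input shape: (12, 64, 945)
Output shape: (12, 201, 947)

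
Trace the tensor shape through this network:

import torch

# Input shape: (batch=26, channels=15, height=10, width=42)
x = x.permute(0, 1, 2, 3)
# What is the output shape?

Input shape: (26, 15, 10, 42)
Output shape: (26, 15, 10, 42)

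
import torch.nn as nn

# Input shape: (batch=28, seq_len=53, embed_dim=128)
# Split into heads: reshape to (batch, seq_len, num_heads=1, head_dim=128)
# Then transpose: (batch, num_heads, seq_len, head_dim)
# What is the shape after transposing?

Input shape: (28, 53, 128)
  -> after reshape: (28, 53, 1, 128)
Output shape: (28, 1, 53, 128)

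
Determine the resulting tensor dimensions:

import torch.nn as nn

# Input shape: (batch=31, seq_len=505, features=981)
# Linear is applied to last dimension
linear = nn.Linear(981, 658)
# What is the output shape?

Input shape: (31, 505, 981)
Output shape: (31, 505, 658)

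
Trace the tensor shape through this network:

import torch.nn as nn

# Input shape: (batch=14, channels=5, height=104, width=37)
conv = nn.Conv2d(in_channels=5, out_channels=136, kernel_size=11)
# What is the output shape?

Input shape: (14, 5, 104, 37)
Output shape: (14, 136, 94, 27)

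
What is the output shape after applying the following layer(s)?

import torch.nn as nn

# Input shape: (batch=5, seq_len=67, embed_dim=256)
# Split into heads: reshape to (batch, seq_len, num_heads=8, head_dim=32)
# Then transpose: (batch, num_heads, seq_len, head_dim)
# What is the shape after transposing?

Input shape: (5, 67, 256)
  -> after reshape: (5, 67, 8, 32)
Output shape: (5, 8, 67, 32)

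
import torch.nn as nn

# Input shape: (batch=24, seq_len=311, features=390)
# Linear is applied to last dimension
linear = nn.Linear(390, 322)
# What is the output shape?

Input shape: (24, 311, 390)
Output shape: (24, 311, 322)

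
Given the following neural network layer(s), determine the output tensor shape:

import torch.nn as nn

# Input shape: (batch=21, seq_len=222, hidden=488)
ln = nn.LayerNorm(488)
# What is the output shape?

Input shape: (21, 222, 488)
Output shape: (21, 222, 488)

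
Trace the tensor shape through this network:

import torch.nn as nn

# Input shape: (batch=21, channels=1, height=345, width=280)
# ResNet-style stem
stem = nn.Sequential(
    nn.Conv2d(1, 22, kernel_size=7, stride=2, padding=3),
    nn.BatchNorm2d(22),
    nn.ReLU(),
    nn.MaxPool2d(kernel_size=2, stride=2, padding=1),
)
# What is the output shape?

Input shape: (21, 1, 345, 280)
  -> after Conv2d 7x7 stride=2: (21, 22, 173, 140)
Output shape: (21, 22, 87, 71)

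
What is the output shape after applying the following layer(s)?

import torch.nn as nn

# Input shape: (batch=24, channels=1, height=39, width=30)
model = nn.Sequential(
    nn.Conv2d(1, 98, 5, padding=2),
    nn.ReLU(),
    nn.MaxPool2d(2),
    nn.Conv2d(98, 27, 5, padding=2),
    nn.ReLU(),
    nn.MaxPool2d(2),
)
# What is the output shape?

Input shape: (24, 1, 39, 30)
  -> after first Conv2d: (24, 98, 39, 30)
  -> after first MaxPool2d: (24, 98, 19, 15)
  -> after second Conv2d: (24, 27, 19, 15)
Output shape: (24, 27, 9, 7)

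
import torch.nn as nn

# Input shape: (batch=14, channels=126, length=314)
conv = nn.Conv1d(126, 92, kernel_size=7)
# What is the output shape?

Input shape: (14, 126, 314)
Output shape: (14, 92, 308)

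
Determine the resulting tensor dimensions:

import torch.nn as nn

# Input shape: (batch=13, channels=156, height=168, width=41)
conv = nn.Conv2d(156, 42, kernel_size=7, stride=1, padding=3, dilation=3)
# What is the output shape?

Input shape: (13, 156, 168, 41)
Output shape: (13, 42, 156, 29)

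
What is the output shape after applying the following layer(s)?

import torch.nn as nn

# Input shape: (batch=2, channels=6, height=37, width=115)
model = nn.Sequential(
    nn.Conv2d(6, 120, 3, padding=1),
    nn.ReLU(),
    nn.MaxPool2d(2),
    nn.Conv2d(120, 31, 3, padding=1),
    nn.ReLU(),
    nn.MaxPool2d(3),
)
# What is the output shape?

Input shape: (2, 6, 37, 115)
  -> after first Conv2d: (2, 120, 37, 115)
  -> after first MaxPool2d: (2, 120, 18, 57)
  -> after second Conv2d: (2, 31, 18, 57)
Output shape: (2, 31, 6, 19)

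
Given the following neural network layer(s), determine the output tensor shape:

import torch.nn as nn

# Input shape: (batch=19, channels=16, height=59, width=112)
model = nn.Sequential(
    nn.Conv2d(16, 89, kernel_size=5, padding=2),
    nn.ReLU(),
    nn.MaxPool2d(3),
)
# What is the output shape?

Input shape: (19, 16, 59, 112)
  -> after Conv2d: (19, 89, 59, 112)
  -> after ReLU: (19, 89, 59, 112)
Output shape: (19, 89, 19, 37)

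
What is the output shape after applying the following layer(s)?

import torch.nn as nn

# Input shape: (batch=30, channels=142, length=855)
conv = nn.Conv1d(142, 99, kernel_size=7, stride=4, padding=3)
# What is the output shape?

Input shape: (30, 142, 855)
Output shape: (30, 99, 214)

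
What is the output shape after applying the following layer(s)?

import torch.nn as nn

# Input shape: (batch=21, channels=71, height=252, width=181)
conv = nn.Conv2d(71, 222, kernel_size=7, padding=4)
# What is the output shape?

Input shape: (21, 71, 252, 181)
Output shape: (21, 222, 254, 183)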